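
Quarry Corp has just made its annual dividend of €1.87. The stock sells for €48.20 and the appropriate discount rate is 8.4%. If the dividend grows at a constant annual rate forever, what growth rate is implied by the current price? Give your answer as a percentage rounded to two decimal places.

P = D₀(1+g)/(r−g) ⇒ P(r−g) = D₀(1+g) ⇒ g(P+D₀) = P·r − D₀
g = (P·r − D₀)/(P + D₀) = (€48.20×0.084 − €1.87) / (€48.20 + €1.87) = 0.043515

4.35%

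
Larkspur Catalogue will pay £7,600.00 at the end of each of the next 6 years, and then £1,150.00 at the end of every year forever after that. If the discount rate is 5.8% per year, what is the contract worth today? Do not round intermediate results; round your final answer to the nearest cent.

PV of 6-year annuity: £7,600.00 × [1 − (1+0.058)^−6] / 0.058 = 37607.65724
Perpetuity value at year 6: £1,150.00 / 0.058 = 19827.58621
PV of perpetuity: 19827.58621 / (1+0.058)^6 = 14136.95386
Total PV = 37607.65724 + 14136.95386 = 51744.61110

£51744.61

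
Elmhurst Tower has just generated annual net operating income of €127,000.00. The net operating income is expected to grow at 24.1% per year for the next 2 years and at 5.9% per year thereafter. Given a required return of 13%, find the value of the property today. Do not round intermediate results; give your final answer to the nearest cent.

€2577344.93

D_1 = 157607.00000
D_2 = 195590.28700
Terminal value at year 2: TV = D_2×(1+g_2)/(r−g_2) = 207130.11393/0.071 = 2917325.54835
P_0 = D_1/(1+r)^1 + D_2/(1+r)^2 + TV/(1+r)^2
    = 139475.22124 + 153175.88456 + 2284693.82751 = 2577344.93332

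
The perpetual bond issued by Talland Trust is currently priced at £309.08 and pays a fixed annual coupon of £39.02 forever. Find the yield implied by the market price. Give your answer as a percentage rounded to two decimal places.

12.62%

P = C/r ⇒ r = C/P = £39.02/£309.08 = 0.126246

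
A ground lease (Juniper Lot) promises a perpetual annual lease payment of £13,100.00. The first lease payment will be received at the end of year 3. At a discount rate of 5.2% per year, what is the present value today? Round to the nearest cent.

£227633.66

Value at end of year 2: C / r = £13,100.00 / 0.052 = £251,923.0769
Discount to today: PV = £251,923.0769 / (1 + 0.052)^2 = £251,923.0769 / 1.106704 = £227,633.66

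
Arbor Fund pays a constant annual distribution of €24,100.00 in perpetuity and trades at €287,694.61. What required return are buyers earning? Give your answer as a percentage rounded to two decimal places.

P = C/r ⇒ r = C/P = €24,100.00/€287,694.61 = 0.083769

8.38%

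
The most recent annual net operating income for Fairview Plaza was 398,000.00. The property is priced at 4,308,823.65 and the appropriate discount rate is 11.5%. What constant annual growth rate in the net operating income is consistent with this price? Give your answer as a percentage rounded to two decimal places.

P = D₀(1+g)/(r−g) ⇒ P(r−g) = D₀(1+g) ⇒ g(P+D₀) = P·r − D₀
g = (P·r − D₀)/(P + D₀) = (4,308,823.65×0.115 − 398,000.00) / (4,308,823.65 + 398,000.00) = 0.020718

2.07%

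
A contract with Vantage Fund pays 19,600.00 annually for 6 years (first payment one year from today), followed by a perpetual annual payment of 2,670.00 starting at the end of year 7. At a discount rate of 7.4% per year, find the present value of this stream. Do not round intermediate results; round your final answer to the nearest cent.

PV of 6-year annuity: 19,600.00 × [1 − (1+0.074)^−6] / 0.074 = 92281.60680
Perpetuity value at year 6: 2,670.00 / 0.074 = 36081.08108
PV of perpetuity: 36081.08108 / (1+0.074)^6 = 23510.06628
Total PV = 92281.60680 + 23510.06628 = 115791.67307

115791.67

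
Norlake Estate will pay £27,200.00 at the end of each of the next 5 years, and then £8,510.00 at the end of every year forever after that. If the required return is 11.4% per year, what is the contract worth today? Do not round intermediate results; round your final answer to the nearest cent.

PV of 5-year annuity: £27,200.00 × [1 − (1+0.114)^−5] / 0.114 = 99525.00416
Perpetuity value at year 5: £8,510.00 / 0.114 = 74649.12281
PV of perpetuity: 74649.12281 / (1+0.114)^5 = 43510.96893
Total PV = 99525.00416 + 43510.96893 = 143035.97309

£143035.97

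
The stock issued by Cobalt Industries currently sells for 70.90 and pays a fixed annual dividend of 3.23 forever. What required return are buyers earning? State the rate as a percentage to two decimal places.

4.56%

P = C/r ⇒ r = C/P = 3.23/70.90 = 0.045557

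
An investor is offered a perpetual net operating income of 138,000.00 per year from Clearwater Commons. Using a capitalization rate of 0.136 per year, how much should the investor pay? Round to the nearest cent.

1014705.88

Level perpetuity: PV = C / r = 138,000.00 / 0.136 = 1,014,705.88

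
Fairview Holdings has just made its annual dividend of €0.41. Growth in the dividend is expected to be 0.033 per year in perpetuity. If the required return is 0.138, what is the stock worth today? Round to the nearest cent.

€4.03

D₁ = D₀ × (1 + g) = €0.41 × 1.033 = €0.4235
Growing perpetuity: P = D₁ / (r − g) = €0.4235 / (0.138 − 0.033) = €4.03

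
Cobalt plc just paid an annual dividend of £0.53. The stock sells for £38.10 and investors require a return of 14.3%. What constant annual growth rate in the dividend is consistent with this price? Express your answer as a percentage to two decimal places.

P = D₀(1+g)/(r−g) ⇒ P(r−g) = D₀(1+g) ⇒ g(P+D₀) = P·r − D₀
g = (P·r − D₀)/(P + D₀) = (£38.10×0.143 − £0.53) / (£38.10 + £0.53) = 0.127318

12.73%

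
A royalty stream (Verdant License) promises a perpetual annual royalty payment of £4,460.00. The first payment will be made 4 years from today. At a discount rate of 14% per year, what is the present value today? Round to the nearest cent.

Value at end of year 3: C / r = £4,460.00 / 0.14 = £31,857.1429
Discount to today: PV = £31,857.1429 / (1 + 0.14)^3 = £31,857.1429 / 1.481544 = £21,502.66

£21502.66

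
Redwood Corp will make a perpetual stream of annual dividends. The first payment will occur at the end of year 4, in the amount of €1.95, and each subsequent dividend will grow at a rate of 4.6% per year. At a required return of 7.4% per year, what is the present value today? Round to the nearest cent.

Value at end of year 3: C₁ / (r − g) = €1.95 / (0.074 − 0.046) = €69.6429
Discount to today: PV = €69.6429 / (1 + 0.074)^3 = €69.6429 / 1.238833 = €56.22

€56.22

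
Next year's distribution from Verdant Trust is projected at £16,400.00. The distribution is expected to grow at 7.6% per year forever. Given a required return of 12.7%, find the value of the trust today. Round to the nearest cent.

£321568.63

Growing perpetuity: P = D₁ / (r − g) = £16,400.0000 / (0.127 − 0.076) = £321,568.63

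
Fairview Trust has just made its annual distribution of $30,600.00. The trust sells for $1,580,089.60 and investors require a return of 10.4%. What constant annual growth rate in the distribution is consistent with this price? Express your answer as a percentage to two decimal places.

8.30%

P = D₀(1+g)/(r−g) ⇒ P(r−g) = D₀(1+g) ⇒ g(P+D₀) = P·r − D₀
g = (P·r − D₀)/(P + D₀) = ($1,580,089.60×0.104 − $30,600.00) / ($1,580,089.60 + $30,600.00) = 0.083026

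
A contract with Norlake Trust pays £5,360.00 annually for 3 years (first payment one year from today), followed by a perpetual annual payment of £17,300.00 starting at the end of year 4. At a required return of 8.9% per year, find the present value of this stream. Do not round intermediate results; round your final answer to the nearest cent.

PV of 3-year annuity: £5,360.00 × [1 − (1+0.089)^−3] / 0.089 = 13591.95658
Perpetuity value at year 3: £17,300.00 / 0.089 = 194382.02247
PV of perpetuity: 194382.02247 / (1+0.089)^3 = 150512.46112
Total PV = 13591.95658 + 150512.46112 = 164104.41770

£164104.42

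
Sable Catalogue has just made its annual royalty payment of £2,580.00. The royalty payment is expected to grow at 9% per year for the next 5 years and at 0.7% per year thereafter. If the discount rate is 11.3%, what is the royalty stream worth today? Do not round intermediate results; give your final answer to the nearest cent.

D_1 = 2812.20000
D_2 = 3065.29800
D_3 = 3341.17482
D_4 = 3641.88055
D_5 = 3969.64980
Terminal value at year 5: TV = D_5×(1+g_2)/(r−g_2) = 3997.43735/0.106 = 37711.67313
P_0 = D_1/(1+r)^1 + D_2/(1+r)^2 + D_3/(1+r)^3 + D_4/(1+r)^4 + D_5/(1+r)^5 + TV/(1+r)^5
    = 2526.68464 + 2474.47103 + 2423.33641 + 2373.25847 + 2324.21540 + 22080.04628 = 34202.01222

£34202.01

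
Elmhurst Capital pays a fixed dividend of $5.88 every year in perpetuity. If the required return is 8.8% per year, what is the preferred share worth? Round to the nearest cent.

$66.82

Level perpetuity: PV = C / r = $5.88 / 0.088 = $66.82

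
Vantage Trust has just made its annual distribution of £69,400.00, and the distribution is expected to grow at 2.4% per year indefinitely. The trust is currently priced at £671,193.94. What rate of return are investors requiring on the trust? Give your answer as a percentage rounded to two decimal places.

12.99%

D₁ = £69,400.00 × 1.024 = £71,065.6000
P = D₁/(r − g) ⇒ r = D₁/P + g = £71,065.6000/£671,193.94 + 0.024 = 0.105879 + 0.024 = 0.129879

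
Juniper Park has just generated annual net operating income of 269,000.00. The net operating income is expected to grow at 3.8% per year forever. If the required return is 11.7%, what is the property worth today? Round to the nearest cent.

D₁ = D₀ × (1 + g) = 269,000.00 × 1.038 = 279,222.0000
Growing perpetuity: P = D₁ / (r − g) = 279,222.0000 / (0.117 − 0.038) = 3,534,455.70

3534455.70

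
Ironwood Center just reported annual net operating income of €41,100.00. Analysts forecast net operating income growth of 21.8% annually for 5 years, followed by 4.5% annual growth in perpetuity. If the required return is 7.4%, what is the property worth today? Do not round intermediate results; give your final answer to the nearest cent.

D_1 = 50059.80000
D_2 = 60972.83640
D_3 = 74264.91474
D_4 = 90454.66615
D_5 = 110173.78337
Terminal value at year 5: TV = D_5×(1+g_2)/(r−g_2) = 115131.60362/0.029 = 3970055.29721
P_0 = D_1/(1+r)^1 + D_2/(1+r)^2 + D_3/(1+r)^3 + D_4/(1+r)^4 + D_5/(1+r)^5 + TV/(1+r)^5
    = 46610.61453 + 52860.08239 + 59947.46774 + 67985.11705 + 77100.44001 + 2778274.47608 = 3082778.19780

€3082778.20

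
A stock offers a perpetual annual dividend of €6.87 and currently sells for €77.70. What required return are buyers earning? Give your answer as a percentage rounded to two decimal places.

P = C/r ⇒ r = C/P = €6.87/€77.70 = 0.088417

8.84%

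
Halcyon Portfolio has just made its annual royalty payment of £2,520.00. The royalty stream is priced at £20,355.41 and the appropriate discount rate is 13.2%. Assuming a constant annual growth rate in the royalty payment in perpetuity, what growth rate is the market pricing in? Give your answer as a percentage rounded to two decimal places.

P = D₀(1+g)/(r−g) ⇒ P(r−g) = D₀(1+g) ⇒ g(P+D₀) = P·r − D₀
g = (P·r − D₀)/(P + D₀) = (£20,355.41×0.132 − £2,520.00) / (£20,355.41 + £2,520.00) = 0.007297

0.73%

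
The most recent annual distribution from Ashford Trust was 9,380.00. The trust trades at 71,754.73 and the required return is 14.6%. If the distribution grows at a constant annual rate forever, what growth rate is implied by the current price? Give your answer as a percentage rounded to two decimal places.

1.35%

P = D₀(1+g)/(r−g) ⇒ P(r−g) = D₀(1+g) ⇒ g(P+D₀) = P·r − D₀
g = (P·r − D₀)/(P + D₀) = (71,754.73×0.146 − 9,380.00) / (71,754.73 + 9,380.00) = 0.013511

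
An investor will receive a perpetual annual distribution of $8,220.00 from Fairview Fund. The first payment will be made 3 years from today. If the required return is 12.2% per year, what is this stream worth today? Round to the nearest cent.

$53521.25

Value at end of year 2: C / r = $8,220.00 / 0.122 = $67,377.0492
Discount to today: PV = $67,377.0492 / (1 + 0.122)^2 = $67,377.0492 / 1.258884 = $53,521.25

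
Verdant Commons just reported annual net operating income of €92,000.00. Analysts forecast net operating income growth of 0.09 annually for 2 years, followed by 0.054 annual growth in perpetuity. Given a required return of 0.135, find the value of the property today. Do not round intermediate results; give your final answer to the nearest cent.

D_1 = 100280.00000
D_2 = 109305.20000
Terminal value at year 2: TV = D_2×(1+g_2)/(r−g_2) = 115207.68080/0.081 = 1422317.04691
P_0 = D_1/(1+r)^1 + D_2/(1+r)^2 + TV/(1+r)^2
    = 88352.42291 + 84849.46341 + 1104090.54856 = 1277292.43487

€1277292.43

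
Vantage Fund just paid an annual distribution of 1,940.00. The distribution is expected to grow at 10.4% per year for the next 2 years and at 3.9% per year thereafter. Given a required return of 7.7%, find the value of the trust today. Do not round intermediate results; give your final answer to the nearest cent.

D_1 = 2141.76000
D_2 = 2364.50304
Terminal value at year 2: TV = D_2×(1+g_2)/(r−g_2) = 2456.71866/0.038 = 64650.49101
P_0 = D_1/(1+r)^1 + D_2/(1+r)^2 + TV/(1+r)^2
    = 1988.63510 + 2038.48946 + 55736.59337 = 59763.71793

59763.72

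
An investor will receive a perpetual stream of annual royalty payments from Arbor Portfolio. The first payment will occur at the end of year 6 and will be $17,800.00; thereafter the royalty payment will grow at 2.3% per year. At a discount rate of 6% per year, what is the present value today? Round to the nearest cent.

$359491.77

Value at end of year 5: C₁ / (r − g) = $17,800.00 / (0.06 − 0.023) = $481,081.0811
Discount to today: PV = $481,081.0811 / (1 + 0.06)^5 = $481,081.0811 / 1.338226 = $359,491.77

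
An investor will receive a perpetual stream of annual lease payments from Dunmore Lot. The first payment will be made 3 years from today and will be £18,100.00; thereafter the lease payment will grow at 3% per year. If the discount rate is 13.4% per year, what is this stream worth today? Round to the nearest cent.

£135337.80

Value at end of year 2: C₁ / (r − g) = £18,100.00 / (0.134 − 0.03) = £174,038.4615
Discount to today: PV = £174,038.4615 / (1 + 0.134)^2 = £174,038.4615 / 1.285956 = £135,337.80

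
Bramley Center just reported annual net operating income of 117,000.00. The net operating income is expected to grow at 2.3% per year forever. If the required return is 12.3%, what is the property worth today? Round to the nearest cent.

D₁ = D₀ × (1 + g) = 117,000.00 × 1.023 = 119,691.0000
Growing perpetuity: P = D₁ / (r − g) = 119,691.0000 / (0.123 − 0.023) = 1,196,910.00

1196910.00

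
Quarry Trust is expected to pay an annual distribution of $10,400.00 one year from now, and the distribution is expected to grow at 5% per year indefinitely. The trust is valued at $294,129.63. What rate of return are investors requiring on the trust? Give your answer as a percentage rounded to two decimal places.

P = D₁/(r − g) ⇒ r = D₁/P + g = $10,400.0000/$294,129.63 + 0.05 = 0.035359 + 0.05 = 0.085359

8.54%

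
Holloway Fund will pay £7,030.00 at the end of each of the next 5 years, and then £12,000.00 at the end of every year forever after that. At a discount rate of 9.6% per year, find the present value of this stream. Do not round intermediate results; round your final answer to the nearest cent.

£105965.68

PV of 5-year annuity: £7,030.00 × [1 − (1+0.096)^−5] / 0.096 = 26923.80067
Perpetuity value at year 5: £12,000.00 / 0.096 = 125000.00000
PV of perpetuity: 125000.00000 / (1+0.096)^5 = 79041.87653
Total PV = 26923.80067 + 79041.87653 = 105965.67720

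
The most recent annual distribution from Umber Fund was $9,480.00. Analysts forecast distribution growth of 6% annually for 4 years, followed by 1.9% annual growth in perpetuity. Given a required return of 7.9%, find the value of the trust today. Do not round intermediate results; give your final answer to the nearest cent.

$186237.58

D_1 = 10048.80000
D_2 = 10651.72800
D_3 = 11290.83168
D_4 = 11968.28158
Terminal value at year 4: TV = D_4×(1+g_2)/(r−g_2) = 12195.67893/0.06 = 203261.31551
P_0 = D_1/(1+r)^1 + D_2/(1+r)^2 + D_3/(1+r)^3 + D_4/(1+r)^4 + TV/(1+r)^4
    = 9313.06766 + 9149.07480 + 8987.96969 + 8829.70145 + 149957.76303 = 186237.57663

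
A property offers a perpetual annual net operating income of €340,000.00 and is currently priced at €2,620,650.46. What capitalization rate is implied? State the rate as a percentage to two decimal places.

P = C/r ⇒ r = C/P = €340,000.00/€2,620,650.46 = 0.129739

12.97%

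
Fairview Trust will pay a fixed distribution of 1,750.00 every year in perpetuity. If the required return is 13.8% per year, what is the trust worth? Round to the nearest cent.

Level perpetuity: PV = C / r = 1,750.00 / 0.138 = 12,681.16

12681.16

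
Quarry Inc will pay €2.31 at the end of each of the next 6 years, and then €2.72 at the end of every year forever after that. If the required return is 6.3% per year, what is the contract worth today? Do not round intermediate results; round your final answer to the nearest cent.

PV of 6-year annuity: €2.31 × [1 − (1+0.063)^−6] / 0.063 = 11.25274
Perpetuity value at year 6: €2.72 / 0.063 = 43.17460
PV of perpetuity: 43.17460 / (1+0.063)^6 = 29.92463
Total PV = 11.25274 + 29.92463 = 41.17736

€41.18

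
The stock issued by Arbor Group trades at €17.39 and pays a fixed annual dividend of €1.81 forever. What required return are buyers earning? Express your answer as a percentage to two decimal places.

10.41%

P = C/r ⇒ r = C/P = €1.81/€17.39 = 0.104083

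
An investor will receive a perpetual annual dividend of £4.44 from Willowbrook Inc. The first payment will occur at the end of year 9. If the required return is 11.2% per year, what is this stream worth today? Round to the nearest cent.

£16.96

Value at end of year 8: C / r = £4.44 / 0.112 = £39.6429
Discount to today: PV = £39.6429 / (1 + 0.112)^8 = £39.6429 / 2.337967 = £16.96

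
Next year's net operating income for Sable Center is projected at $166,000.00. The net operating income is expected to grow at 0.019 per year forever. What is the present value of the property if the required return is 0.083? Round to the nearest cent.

$2593750.00

Growing perpetuity: P = D₁ / (r − g) = $166,000.0000 / (0.083 − 0.019) = $2,593,750.00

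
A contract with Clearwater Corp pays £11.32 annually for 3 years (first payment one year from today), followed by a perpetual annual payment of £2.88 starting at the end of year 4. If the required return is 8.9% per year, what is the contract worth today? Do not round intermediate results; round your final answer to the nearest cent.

PV of 3-year annuity: £11.32 × [1 − (1+0.089)^−3] / 0.089 = 28.70540
Perpetuity value at year 3: £2.88 / 0.089 = 32.35955
PV of perpetuity: 32.35955 / (1+0.089)^3 = 25.05641
Total PV = 28.70540 + 25.05641 = 53.76181

£53.76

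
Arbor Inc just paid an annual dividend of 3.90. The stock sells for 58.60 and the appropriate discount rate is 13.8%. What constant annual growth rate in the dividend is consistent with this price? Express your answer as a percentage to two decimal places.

P = D₀(1+g)/(r−g) ⇒ P(r−g) = D₀(1+g) ⇒ g(P+D₀) = P·r − D₀
g = (P·r − D₀)/(P + D₀) = (58.60×0.138 − 3.90) / (58.60 + 3.90) = 0.066989

6.70%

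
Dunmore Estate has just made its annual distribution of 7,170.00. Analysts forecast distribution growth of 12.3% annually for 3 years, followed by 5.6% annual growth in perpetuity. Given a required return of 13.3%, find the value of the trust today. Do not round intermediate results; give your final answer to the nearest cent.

116883.21

D_1 = 8051.91000
D_2 = 9042.29493
D_3 = 10154.49721
Terminal value at year 3: TV = D_3×(1+g_2)/(r−g_2) = 10723.14905/0.077 = 139261.67597
P_0 = D_1/(1+r)^1 + D_2/(1+r)^2 + D_3/(1+r)^3 + TV/(1+r)^3
    = 7106.71668 + 7043.99191 + 6981.82075 + 95750.68462 = 116883.21397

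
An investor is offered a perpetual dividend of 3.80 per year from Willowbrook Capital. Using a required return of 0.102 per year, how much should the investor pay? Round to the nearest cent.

Level perpetuity: PV = C / r = 3.80 / 0.102 = 37.25

37.25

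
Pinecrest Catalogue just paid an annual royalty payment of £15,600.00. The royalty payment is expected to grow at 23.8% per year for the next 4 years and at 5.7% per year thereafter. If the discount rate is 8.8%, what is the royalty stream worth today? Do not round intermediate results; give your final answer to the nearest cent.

D_1 = 19312.80000
D_2 = 23909.24640
D_3 = 29599.64704
D_4 = 36644.36304
Terminal value at year 4: TV = D_4×(1+g_2)/(r−g_2) = 38733.09173/0.031 = 1249454.57202
P_0 = D_1/(1+r)^1 + D_2/(1+r)^2 + D_3/(1+r)^3 + D_4/(1+r)^4 + TV/(1+r)^4
    = 17750.73529 + 20197.98740 + 22982.63640 + 26151.19841 + 891671.50691 = 978754.06441

£978754.06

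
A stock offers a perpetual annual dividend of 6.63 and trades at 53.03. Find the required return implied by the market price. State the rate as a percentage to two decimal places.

12.50%

P = C/r ⇒ r = C/P = 6.63/53.03 = 0.125024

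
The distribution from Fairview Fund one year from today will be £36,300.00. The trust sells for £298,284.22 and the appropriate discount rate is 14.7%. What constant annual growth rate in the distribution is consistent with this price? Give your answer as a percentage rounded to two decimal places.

2.53%

P = D₁/(r−g) ⇒ g = r − D₁/P = 0.147 − £36,300.00/£298,284.22 = 0.025304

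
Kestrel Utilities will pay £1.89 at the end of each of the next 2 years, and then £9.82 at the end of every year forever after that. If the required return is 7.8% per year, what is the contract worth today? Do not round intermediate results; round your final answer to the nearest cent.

£111.72

PV of 2-year annuity: £1.89 × [1 − (1+0.078)^−2] / 0.078 = 3.37964
Perpetuity value at year 2: £9.82 / 0.078 = 125.89744
PV of perpetuity: 125.89744 / (1+0.078)^2 = 108.33764
Total PV = 3.37964 + 108.33764 = 111.71727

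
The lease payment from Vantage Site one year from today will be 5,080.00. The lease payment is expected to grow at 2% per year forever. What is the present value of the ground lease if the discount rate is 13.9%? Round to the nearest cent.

Growing perpetuity: P = D₁ / (r − g) = 5,080.0000 / (0.139 − 0.02) = 42,689.08

42689.08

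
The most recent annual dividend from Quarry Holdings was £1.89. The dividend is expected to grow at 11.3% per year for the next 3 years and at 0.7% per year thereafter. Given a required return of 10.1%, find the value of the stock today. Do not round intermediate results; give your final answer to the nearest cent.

D_1 = 2.10357
D_2 = 2.34127
D_3 = 2.60584
Terminal value at year 3: TV = D_3×(1+g_2)/(r−g_2) = 2.62408/0.094 = 27.91573
P_0 = D_1/(1+r)^1 + D_2/(1+r)^2 + D_3/(1+r)^3 + TV/(1+r)^3
    = 1.91060 + 1.93142 + 1.95247 + 20.91640 = 26.71090

£26.71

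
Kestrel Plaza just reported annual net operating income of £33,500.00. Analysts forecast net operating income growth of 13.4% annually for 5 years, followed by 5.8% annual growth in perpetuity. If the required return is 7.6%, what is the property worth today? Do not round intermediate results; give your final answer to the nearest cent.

D_1 = 37989.00000
D_2 = 43079.52600
D_3 = 48852.18248
D_4 = 55398.37494
D_5 = 62821.75718
Terminal value at year 5: TV = D_5×(1+g_2)/(r−g_2) = 66465.41909/0.018 = 3692523.28304
P_0 = D_1/(1+r)^1 + D_2/(1+r)^2 + D_3/(1+r)^3 + D_4/(1+r)^4 + D_5/(1+r)^5 + TV/(1+r)^5
    = 35305.76208 + 37208.86078 + 39214.54287 + 41328.33793 + 43556.07362 + 2560129.21596 = 2756742.79324

£2756742.79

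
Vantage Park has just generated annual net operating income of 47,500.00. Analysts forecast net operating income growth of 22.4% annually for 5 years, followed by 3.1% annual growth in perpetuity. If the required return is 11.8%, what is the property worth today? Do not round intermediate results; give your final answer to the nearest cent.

D_1 = 58140.00000
D_2 = 71163.36000
D_3 = 87103.95264
D_4 = 106615.23803
D_5 = 130497.05135
Terminal value at year 5: TV = D_5×(1+g_2)/(r−g_2) = 134542.45994/0.087 = 1546465.05681
P_0 = D_1/(1+r)^1 + D_2/(1+r)^2 + D_3/(1+r)^3 + D_4/(1+r)^4 + D_5/(1+r)^5 + TV/(1+r)^5
    = 52003.57782 + 56934.14960 + 62332.19956 + 68242.05032 + 74712.22683 + 885382.82597 = 1199607.03009

1199607.03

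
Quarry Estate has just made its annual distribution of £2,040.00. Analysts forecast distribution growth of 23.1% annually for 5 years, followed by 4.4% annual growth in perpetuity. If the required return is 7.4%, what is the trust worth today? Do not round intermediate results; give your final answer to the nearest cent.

D_1 = 2511.24000
D_2 = 3091.33644
D_3 = 3805.43516
D_4 = 4684.49068
D_5 = 5766.60803
Terminal value at year 5: TV = D_5×(1+g_2)/(r−g_2) = 6020.33878/0.03 = 200677.95930
P_0 = D_1/(1+r)^1 + D_2/(1+r)^2 + D_3/(1+r)^3 + D_4/(1+r)^4 + D_5/(1+r)^5 + TV/(1+r)^5
    = 2338.21229 + 2680.01800 + 3071.78972 + 3520.83160 + 4035.51555 + 140435.94119 = 156082.30835

£156082.31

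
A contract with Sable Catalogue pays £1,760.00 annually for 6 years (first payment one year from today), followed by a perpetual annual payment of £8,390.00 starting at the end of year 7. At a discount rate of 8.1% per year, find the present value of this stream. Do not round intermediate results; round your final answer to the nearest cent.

PV of 6-year annuity: £1,760.00 × [1 − (1+0.081)^−6] / 0.081 = 8111.64440
Perpetuity value at year 6: £8,390.00 / 0.081 = 103580.24691
PV of perpetuity: 103580.24691 / (1+0.081)^6 = 64911.66936
Total PV = 8111.64440 + 64911.66936 = 73023.31376

£73023.31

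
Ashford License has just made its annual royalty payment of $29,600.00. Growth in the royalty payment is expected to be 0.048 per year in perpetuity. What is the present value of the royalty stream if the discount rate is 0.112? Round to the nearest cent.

$484700.00

D₁ = D₀ × (1 + g) = $29,600.00 × 1.048 = $31,020.8000
Growing perpetuity: P = D₁ / (r − g) = $31,020.8000 / (0.112 − 0.048) = $484,700.00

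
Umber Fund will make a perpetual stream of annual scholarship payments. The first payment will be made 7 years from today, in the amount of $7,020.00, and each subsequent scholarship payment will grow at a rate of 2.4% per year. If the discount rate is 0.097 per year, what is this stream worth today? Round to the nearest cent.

$55179.08

Value at end of year 6: C₁ / (r − g) = $7,020.00 / (0.097 − 0.024) = $96,164.3836
Discount to today: PV = $96,164.3836 / (1 + 0.097)^6 = $96,164.3836 / 1.742769 = $55,179.08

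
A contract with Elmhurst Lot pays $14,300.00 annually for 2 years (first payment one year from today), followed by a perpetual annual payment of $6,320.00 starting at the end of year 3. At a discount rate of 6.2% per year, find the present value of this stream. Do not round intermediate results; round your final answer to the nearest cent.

$116525.05

PV of 2-year annuity: $14,300.00 × [1 − (1+0.062)^−2] / 0.062 = 26144.21853
Perpetuity value at year 2: $6,320.00 / 0.062 = 101935.48387
PV of perpetuity: 101935.48387 / (1+0.062)^2 = 90380.83624
Total PV = 26144.21853 + 90380.83624 = 116525.05477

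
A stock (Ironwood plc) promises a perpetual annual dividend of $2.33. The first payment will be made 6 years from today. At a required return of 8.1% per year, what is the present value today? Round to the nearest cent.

Value at end of year 5: C / r = $2.33 / 0.081 = $28.7654
Discount to today: PV = $28.7654 / (1 + 0.081)^5 = $28.7654 / 1.476143 = $19.49

$19.49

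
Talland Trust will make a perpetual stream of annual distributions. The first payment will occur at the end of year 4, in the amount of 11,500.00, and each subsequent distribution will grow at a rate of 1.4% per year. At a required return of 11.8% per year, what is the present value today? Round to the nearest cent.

Value at end of year 3: C₁ / (r − g) = 11,500.00 / (0.118 − 0.014) = 110,576.9231
Discount to today: PV = 110,576.9231 / (1 + 0.118)^3 = 110,576.9231 / 1.397415 = 79,129.62

79129.62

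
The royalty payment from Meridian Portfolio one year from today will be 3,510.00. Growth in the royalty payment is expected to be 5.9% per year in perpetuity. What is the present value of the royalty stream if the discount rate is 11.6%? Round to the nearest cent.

Growing perpetuity: P = D₁ / (r − g) = 3,510.0000 / (0.116 − 0.059) = 61,578.95

61578.95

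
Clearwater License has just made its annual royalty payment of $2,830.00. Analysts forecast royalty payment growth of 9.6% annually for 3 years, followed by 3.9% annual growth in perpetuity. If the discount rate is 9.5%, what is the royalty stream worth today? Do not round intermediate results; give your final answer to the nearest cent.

$61156.11

D_1 = 3101.68000
D_2 = 3399.44128
D_3 = 3725.78764
Terminal value at year 3: TV = D_3×(1+g_2)/(r−g_2) = 3871.09336/0.056 = 69126.66716
P_0 = D_1/(1+r)^1 + D_2/(1+r)^2 + D_3/(1+r)^3 + TV/(1+r)^3
    = 2832.58447 + 2835.17131 + 2837.76051 + 52650.59227 = 61156.10857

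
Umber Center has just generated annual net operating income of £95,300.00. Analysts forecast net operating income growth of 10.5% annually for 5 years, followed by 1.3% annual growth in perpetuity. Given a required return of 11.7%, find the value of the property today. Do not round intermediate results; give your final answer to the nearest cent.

£1340817.85

D_1 = 105306.50000
D_2 = 116363.68250
D_3 = 128581.86916
D_4 = 142082.96542
D_5 = 157001.67679
Terminal value at year 5: TV = D_5×(1+g_2)/(r−g_2) = 159042.69859/0.104 = 1529256.71724
P_0 = D_1/(1+r)^1 + D_2/(1+r)^2 + D_3/(1+r)^3 + D_4/(1+r)^4 + D_5/(1+r)^5 + TV/(1+r)^5
    = 94276.18621 + 93263.37132 + 92261.43716 + 91270.26684 + 90289.74473 + 879456.84048 = 1340817.84675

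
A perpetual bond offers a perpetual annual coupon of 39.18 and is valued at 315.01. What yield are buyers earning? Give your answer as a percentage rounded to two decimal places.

P = C/r ⇒ r = C/P = 39.18/315.01 = 0.124377

12.44%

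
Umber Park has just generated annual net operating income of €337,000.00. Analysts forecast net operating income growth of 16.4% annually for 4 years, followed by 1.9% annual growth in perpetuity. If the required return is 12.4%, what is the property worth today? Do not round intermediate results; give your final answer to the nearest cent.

D_1 = 392268.00000
D_2 = 456599.95200
D_3 = 531482.34413
D_4 = 618645.44856
Terminal value at year 4: TV = D_4×(1+g_2)/(r−g_2) = 630399.71209/0.105 = 6003806.78179
P_0 = D_1/(1+r)^1 + D_2/(1+r)^2 + D_3/(1+r)^3 + D_4/(1+r)^4 + TV/(1+r)^4
    = 348992.88256 + 361412.55810 + 374274.21497 + 387593.58205 + 3761503.42962 = 5233776.66730

€5233776.67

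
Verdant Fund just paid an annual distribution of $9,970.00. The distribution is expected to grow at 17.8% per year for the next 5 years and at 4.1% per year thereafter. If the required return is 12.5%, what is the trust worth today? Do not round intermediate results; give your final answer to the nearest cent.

D_1 = 11744.66000
D_2 = 13835.20948
D_3 = 16297.87677
D_4 = 19198.89883
D_5 = 22616.30282
Terminal value at year 5: TV = D_5×(1+g_2)/(r−g_2) = 23543.57124/0.084 = 280280.61000
P_0 = D_1/(1+r)^1 + D_2/(1+r)^2 + D_3/(1+r)^3 + D_4/(1+r)^4 + D_5/(1+r)^5 + TV/(1+r)^5
    = 10439.69778 + 10931.52354 + 11446.51976 + 11985.77802 + 12550.44134 + 155535.82666 = 212889.78711

$212889.79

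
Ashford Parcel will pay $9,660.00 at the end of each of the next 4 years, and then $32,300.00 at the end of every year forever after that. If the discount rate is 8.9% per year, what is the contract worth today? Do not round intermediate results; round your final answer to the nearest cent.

$289412.81

PV of 4-year annuity: $9,660.00 × [1 − (1+0.089)^−4] / 0.089 = 31364.51019
Perpetuity value at year 4: $32,300.00 / 0.089 = 362921.34831
PV of perpetuity: 362921.34831 / (1+0.089)^4 = 258048.29664
Total PV = 31364.51019 + 258048.29664 = 289412.80683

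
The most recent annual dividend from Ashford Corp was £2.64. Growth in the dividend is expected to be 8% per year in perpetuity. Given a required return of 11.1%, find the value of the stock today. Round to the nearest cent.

£91.97

D₁ = D₀ × (1 + g) = £2.64 × 1.08 = £2.8512
Growing perpetuity: P = D₁ / (r − g) = £2.8512 / (0.111 − 0.08) = £91.97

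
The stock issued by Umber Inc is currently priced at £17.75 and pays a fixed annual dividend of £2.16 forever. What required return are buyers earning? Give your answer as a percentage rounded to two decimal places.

12.17%

P = C/r ⇒ r = C/P = £2.16/£17.75 = 0.121690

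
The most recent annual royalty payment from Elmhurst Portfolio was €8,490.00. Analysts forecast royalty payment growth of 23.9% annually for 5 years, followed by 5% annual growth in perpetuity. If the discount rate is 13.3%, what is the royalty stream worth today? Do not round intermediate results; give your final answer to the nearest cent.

D_1 = 10519.11000
D_2 = 13033.17729
D_3 = 16148.10666
D_4 = 20007.50415
D_5 = 24789.29765
Terminal value at year 5: TV = D_5×(1+g_2)/(r−g_2) = 26028.76253/0.083 = 313599.54855
P_0 = D_1/(1+r)^1 + D_2/(1+r)^2 + D_3/(1+r)^3 + D_4/(1+r)^4 + D_5/(1+r)^5 + TV/(1+r)^5
    = 9284.29832 + 10152.90876 + 11102.78372 + 12141.52606 + 13277.44994 + 167967.74026 = 223926.70706

€223926.71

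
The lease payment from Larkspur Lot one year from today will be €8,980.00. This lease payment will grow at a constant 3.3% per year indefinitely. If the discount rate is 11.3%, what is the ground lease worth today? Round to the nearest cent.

Growing perpetuity: P = D₁ / (r − g) = €8,980.0000 / (0.113 − 0.033) = €112,250.00

€112250.00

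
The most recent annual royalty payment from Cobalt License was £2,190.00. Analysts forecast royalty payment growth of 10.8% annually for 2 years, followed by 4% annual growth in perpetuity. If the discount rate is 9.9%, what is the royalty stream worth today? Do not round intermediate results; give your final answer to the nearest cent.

D_1 = 2426.52000
D_2 = 2688.58416
Terminal value at year 2: TV = D_2×(1+g_2)/(r−g_2) = 2796.12753/0.059 = 47391.99197
P_0 = D_1/(1+r)^1 + D_2/(1+r)^2 + TV/(1+r)^2
    = 2207.93449 + 2226.01584 + 39238.24535 = 43672.19568

£43672.20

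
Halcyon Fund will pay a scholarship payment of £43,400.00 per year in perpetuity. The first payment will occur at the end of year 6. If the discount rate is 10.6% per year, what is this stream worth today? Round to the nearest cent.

£247404.86

Value at end of year 5: C / r = £43,400.00 / 0.106 = £409,433.9623
Discount to today: PV = £409,433.9623 / (1 + 0.106)^5 = £409,433.9623 / 1.654915 = £247,404.86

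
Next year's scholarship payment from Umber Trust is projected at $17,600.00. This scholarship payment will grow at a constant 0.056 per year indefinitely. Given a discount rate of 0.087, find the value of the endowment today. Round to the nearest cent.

$567741.94

Growing perpetuity: P = D₁ / (r − g) = $17,600.0000 / (0.087 − 0.056) = $567,741.94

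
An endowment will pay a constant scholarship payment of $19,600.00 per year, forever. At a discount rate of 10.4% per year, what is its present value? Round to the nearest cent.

$188461.54

Level perpetuity: PV = C / r = $19,600.00 / 0.104 = $188,461.54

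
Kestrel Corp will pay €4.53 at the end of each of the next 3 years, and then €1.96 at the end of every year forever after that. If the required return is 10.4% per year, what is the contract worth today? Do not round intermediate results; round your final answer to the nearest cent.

PV of 3-year annuity: €4.53 × [1 − (1+0.104)^−3] / 0.104 = 11.18658
Perpetuity value at year 3: €1.96 / 0.104 = 18.84615
PV of perpetuity: 18.84615 / (1+0.104)^3 = 14.00604
Total PV = 11.18658 + 14.00604 = 25.19262

€25.19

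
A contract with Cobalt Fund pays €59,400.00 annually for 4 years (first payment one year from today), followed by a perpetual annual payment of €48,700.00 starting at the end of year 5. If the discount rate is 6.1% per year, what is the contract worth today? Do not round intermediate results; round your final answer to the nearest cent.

PV of 4-year annuity: €59,400.00 × [1 − (1+0.061)^−4] / 0.061 = 205356.83586
Perpetuity value at year 4: €48,700.00 / 0.061 = 798360.65574
PV of perpetuity: 798360.65574 / (1+0.061)^4 = 629995.70781
Total PV = 205356.83586 + 629995.70781 = 835352.54368

€835352.54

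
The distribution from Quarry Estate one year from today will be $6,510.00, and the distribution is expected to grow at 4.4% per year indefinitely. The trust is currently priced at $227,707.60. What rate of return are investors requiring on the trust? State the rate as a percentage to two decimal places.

P = D₁/(r − g) ⇒ r = D₁/P + g = $6,510.0000/$227,707.60 + 0.044 = 0.028589 + 0.044 = 0.072589

7.26%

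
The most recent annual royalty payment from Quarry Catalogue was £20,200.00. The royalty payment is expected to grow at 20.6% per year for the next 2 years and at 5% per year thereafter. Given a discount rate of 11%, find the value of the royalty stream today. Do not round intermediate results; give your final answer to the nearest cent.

D_1 = 24361.20000
D_2 = 29379.60720
Terminal value at year 2: TV = D_2×(1+g_2)/(r−g_2) = 30848.58756/0.06 = 514143.12600
P_0 = D_1/(1+r)^1 + D_2/(1+r)^2 + TV/(1+r)^2
    = 21947.02703 + 23845.14828 + 417290.09496 = 463082.27027

£463082.27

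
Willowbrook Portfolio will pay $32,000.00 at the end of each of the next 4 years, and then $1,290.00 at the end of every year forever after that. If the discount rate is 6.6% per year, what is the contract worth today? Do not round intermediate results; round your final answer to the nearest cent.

$124512.98

PV of 4-year annuity: $32,000.00 × [1 − (1+0.066)^−4] / 0.066 = 109376.77186
Perpetuity value at year 4: $1,290.00 / 0.066 = 19545.45455
PV of perpetuity: 19545.45455 / (1+0.066)^4 = 15136.20343
Total PV = 109376.77186 + 15136.20343 = 124512.97529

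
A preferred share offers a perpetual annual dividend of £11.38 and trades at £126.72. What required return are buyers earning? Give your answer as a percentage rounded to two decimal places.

P = C/r ⇒ r = C/P = £11.38/£126.72 = 0.089804

8.98%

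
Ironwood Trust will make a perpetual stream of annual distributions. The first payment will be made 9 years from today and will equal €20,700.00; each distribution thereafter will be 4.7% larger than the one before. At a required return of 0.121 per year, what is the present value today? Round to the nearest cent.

Value at end of year 8: C₁ / (r − g) = €20,700.00 / (0.121 − 0.047) = €279,729.7297
Discount to today: PV = €279,729.7297 / (1 + 0.121)^8 = €279,729.7297 / 2.493704 = €112,174.39

€112174.39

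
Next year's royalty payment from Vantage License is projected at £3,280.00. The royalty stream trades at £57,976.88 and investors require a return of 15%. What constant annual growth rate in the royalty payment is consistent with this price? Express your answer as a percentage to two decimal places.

P = D₁/(r−g) ⇒ g = r − D₁/P = 0.15 − £3,280.00/£57,976.88 = 0.093426

9.34%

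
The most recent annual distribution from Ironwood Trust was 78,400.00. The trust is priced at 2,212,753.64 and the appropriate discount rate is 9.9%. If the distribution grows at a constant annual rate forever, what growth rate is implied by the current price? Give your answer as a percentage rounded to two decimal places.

P = D₀(1+g)/(r−g) ⇒ P(r−g) = D₀(1+g) ⇒ g(P+D₀) = P·r − D₀
g = (P·r − D₀)/(P + D₀) = (2,212,753.64×0.099 − 78,400.00) / (2,212,753.64 + 78,400.00) = 0.061394

6.14%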